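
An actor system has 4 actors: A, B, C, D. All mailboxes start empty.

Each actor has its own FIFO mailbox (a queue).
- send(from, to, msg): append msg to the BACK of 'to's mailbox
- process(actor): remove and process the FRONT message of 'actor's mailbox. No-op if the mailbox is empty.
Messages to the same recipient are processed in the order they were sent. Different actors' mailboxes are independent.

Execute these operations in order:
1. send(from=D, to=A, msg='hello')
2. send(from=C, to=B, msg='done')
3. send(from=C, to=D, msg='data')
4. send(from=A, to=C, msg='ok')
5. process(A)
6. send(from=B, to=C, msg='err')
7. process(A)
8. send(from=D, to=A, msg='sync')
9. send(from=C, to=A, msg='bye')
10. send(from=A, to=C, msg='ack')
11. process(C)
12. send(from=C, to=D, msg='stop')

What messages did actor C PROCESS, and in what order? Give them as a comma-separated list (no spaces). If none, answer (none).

Answer: ok

Derivation:
After 1 (send(from=D, to=A, msg='hello')): A:[hello] B:[] C:[] D:[]
After 2 (send(from=C, to=B, msg='done')): A:[hello] B:[done] C:[] D:[]
After 3 (send(from=C, to=D, msg='data')): A:[hello] B:[done] C:[] D:[data]
After 4 (send(from=A, to=C, msg='ok')): A:[hello] B:[done] C:[ok] D:[data]
After 5 (process(A)): A:[] B:[done] C:[ok] D:[data]
After 6 (send(from=B, to=C, msg='err')): A:[] B:[done] C:[ok,err] D:[data]
After 7 (process(A)): A:[] B:[done] C:[ok,err] D:[data]
After 8 (send(from=D, to=A, msg='sync')): A:[sync] B:[done] C:[ok,err] D:[data]
After 9 (send(from=C, to=A, msg='bye')): A:[sync,bye] B:[done] C:[ok,err] D:[data]
After 10 (send(from=A, to=C, msg='ack')): A:[sync,bye] B:[done] C:[ok,err,ack] D:[data]
After 11 (process(C)): A:[sync,bye] B:[done] C:[err,ack] D:[data]
After 12 (send(from=C, to=D, msg='stop')): A:[sync,bye] B:[done] C:[err,ack] D:[data,stop]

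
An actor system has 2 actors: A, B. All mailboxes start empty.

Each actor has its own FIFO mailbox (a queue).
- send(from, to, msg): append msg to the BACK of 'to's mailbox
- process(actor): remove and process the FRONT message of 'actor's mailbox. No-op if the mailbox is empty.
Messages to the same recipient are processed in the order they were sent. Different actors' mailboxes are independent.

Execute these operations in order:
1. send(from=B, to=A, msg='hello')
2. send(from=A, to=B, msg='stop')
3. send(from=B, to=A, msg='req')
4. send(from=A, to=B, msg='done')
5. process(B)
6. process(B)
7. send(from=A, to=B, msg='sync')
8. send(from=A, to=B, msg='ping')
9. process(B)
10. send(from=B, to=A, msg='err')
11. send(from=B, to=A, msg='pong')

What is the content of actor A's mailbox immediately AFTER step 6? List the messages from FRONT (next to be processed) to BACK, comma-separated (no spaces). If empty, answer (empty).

After 1 (send(from=B, to=A, msg='hello')): A:[hello] B:[]
After 2 (send(from=A, to=B, msg='stop')): A:[hello] B:[stop]
After 3 (send(from=B, to=A, msg='req')): A:[hello,req] B:[stop]
After 4 (send(from=A, to=B, msg='done')): A:[hello,req] B:[stop,done]
After 5 (process(B)): A:[hello,req] B:[done]
After 6 (process(B)): A:[hello,req] B:[]

hello,req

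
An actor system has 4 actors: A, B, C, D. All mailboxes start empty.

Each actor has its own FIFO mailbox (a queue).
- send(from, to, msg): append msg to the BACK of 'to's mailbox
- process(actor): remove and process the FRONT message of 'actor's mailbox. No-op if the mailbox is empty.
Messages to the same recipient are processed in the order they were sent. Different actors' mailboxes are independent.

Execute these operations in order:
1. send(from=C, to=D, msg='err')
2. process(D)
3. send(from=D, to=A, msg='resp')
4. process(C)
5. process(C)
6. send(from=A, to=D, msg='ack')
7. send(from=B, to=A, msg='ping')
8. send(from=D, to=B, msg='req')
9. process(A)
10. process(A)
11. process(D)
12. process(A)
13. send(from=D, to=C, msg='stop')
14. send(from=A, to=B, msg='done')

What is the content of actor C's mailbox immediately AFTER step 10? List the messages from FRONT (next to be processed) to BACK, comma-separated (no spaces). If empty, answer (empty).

After 1 (send(from=C, to=D, msg='err')): A:[] B:[] C:[] D:[err]
After 2 (process(D)): A:[] B:[] C:[] D:[]
After 3 (send(from=D, to=A, msg='resp')): A:[resp] B:[] C:[] D:[]
After 4 (process(C)): A:[resp] B:[] C:[] D:[]
After 5 (process(C)): A:[resp] B:[] C:[] D:[]
After 6 (send(from=A, to=D, msg='ack')): A:[resp] B:[] C:[] D:[ack]
After 7 (send(from=B, to=A, msg='ping')): A:[resp,ping] B:[] C:[] D:[ack]
After 8 (send(from=D, to=B, msg='req')): A:[resp,ping] B:[req] C:[] D:[ack]
After 9 (process(A)): A:[ping] B:[req] C:[] D:[ack]
After 10 (process(A)): A:[] B:[req] C:[] D:[ack]

(empty)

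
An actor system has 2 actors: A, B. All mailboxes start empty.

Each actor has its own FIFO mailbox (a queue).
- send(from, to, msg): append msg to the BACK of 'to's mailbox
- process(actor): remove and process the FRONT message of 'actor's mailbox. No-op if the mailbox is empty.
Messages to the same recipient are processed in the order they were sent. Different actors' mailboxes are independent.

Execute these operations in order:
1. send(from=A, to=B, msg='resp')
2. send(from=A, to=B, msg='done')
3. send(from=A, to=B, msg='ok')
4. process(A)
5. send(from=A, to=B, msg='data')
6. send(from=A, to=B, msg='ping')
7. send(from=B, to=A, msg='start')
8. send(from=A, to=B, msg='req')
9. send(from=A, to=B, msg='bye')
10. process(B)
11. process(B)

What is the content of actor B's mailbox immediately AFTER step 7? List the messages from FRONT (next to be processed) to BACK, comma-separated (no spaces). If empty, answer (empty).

After 1 (send(from=A, to=B, msg='resp')): A:[] B:[resp]
After 2 (send(from=A, to=B, msg='done')): A:[] B:[resp,done]
After 3 (send(from=A, to=B, msg='ok')): A:[] B:[resp,done,ok]
After 4 (process(A)): A:[] B:[resp,done,ok]
After 5 (send(from=A, to=B, msg='data')): A:[] B:[resp,done,ok,data]
After 6 (send(from=A, to=B, msg='ping')): A:[] B:[resp,done,ok,data,ping]
After 7 (send(from=B, to=A, msg='start')): A:[start] B:[resp,done,ok,data,ping]

resp,done,ok,data,ping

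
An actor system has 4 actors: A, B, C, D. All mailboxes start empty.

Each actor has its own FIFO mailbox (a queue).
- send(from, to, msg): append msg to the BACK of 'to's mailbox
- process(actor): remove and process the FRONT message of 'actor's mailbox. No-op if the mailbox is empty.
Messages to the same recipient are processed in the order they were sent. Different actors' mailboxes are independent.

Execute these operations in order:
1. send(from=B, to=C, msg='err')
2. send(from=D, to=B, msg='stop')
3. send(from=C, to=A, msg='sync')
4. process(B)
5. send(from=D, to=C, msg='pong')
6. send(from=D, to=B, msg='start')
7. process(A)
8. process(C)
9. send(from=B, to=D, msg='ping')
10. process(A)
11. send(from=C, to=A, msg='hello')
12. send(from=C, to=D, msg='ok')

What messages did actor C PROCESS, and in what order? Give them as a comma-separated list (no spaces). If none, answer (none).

After 1 (send(from=B, to=C, msg='err')): A:[] B:[] C:[err] D:[]
After 2 (send(from=D, to=B, msg='stop')): A:[] B:[stop] C:[err] D:[]
After 3 (send(from=C, to=A, msg='sync')): A:[sync] B:[stop] C:[err] D:[]
After 4 (process(B)): A:[sync] B:[] C:[err] D:[]
After 5 (send(from=D, to=C, msg='pong')): A:[sync] B:[] C:[err,pong] D:[]
After 6 (send(from=D, to=B, msg='start')): A:[sync] B:[start] C:[err,pong] D:[]
After 7 (process(A)): A:[] B:[start] C:[err,pong] D:[]
After 8 (process(C)): A:[] B:[start] C:[pong] D:[]
After 9 (send(from=B, to=D, msg='ping')): A:[] B:[start] C:[pong] D:[ping]
After 10 (process(A)): A:[] B:[start] C:[pong] D:[ping]
After 11 (send(from=C, to=A, msg='hello')): A:[hello] B:[start] C:[pong] D:[ping]
After 12 (send(from=C, to=D, msg='ok')): A:[hello] B:[start] C:[pong] D:[ping,ok]

Answer: err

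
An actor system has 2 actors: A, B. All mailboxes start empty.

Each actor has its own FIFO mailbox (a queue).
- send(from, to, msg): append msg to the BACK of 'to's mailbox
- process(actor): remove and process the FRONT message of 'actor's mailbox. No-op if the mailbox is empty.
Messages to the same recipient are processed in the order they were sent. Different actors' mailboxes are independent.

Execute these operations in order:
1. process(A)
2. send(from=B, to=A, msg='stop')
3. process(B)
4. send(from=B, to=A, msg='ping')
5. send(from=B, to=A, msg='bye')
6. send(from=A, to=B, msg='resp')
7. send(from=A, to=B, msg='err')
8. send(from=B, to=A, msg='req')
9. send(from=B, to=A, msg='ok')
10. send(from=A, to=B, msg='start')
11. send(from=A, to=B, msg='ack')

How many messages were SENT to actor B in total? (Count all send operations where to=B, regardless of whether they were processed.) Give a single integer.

Answer: 4

Derivation:
After 1 (process(A)): A:[] B:[]
After 2 (send(from=B, to=A, msg='stop')): A:[stop] B:[]
After 3 (process(B)): A:[stop] B:[]
After 4 (send(from=B, to=A, msg='ping')): A:[stop,ping] B:[]
After 5 (send(from=B, to=A, msg='bye')): A:[stop,ping,bye] B:[]
After 6 (send(from=A, to=B, msg='resp')): A:[stop,ping,bye] B:[resp]
After 7 (send(from=A, to=B, msg='err')): A:[stop,ping,bye] B:[resp,err]
After 8 (send(from=B, to=A, msg='req')): A:[stop,ping,bye,req] B:[resp,err]
After 9 (send(from=B, to=A, msg='ok')): A:[stop,ping,bye,req,ok] B:[resp,err]
After 10 (send(from=A, to=B, msg='start')): A:[stop,ping,bye,req,ok] B:[resp,err,start]
After 11 (send(from=A, to=B, msg='ack')): A:[stop,ping,bye,req,ok] B:[resp,err,start,ack]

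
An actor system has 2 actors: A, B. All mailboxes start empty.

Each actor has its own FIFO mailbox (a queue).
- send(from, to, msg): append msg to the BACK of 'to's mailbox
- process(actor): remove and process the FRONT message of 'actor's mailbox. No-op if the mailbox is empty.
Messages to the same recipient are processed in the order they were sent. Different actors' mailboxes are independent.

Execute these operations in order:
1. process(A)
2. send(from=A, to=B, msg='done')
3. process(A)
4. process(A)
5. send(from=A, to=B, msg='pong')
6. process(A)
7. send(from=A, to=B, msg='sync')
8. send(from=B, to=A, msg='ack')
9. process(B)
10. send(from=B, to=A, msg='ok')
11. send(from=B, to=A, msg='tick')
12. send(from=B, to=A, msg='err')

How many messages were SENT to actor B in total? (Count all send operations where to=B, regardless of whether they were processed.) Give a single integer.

After 1 (process(A)): A:[] B:[]
After 2 (send(from=A, to=B, msg='done')): A:[] B:[done]
After 3 (process(A)): A:[] B:[done]
After 4 (process(A)): A:[] B:[done]
After 5 (send(from=A, to=B, msg='pong')): A:[] B:[done,pong]
After 6 (process(A)): A:[] B:[done,pong]
After 7 (send(from=A, to=B, msg='sync')): A:[] B:[done,pong,sync]
After 8 (send(from=B, to=A, msg='ack')): A:[ack] B:[done,pong,sync]
After 9 (process(B)): A:[ack] B:[pong,sync]
After 10 (send(from=B, to=A, msg='ok')): A:[ack,ok] B:[pong,sync]
After 11 (send(from=B, to=A, msg='tick')): A:[ack,ok,tick] B:[pong,sync]
After 12 (send(from=B, to=A, msg='err')): A:[ack,ok,tick,err] B:[pong,sync]

Answer: 3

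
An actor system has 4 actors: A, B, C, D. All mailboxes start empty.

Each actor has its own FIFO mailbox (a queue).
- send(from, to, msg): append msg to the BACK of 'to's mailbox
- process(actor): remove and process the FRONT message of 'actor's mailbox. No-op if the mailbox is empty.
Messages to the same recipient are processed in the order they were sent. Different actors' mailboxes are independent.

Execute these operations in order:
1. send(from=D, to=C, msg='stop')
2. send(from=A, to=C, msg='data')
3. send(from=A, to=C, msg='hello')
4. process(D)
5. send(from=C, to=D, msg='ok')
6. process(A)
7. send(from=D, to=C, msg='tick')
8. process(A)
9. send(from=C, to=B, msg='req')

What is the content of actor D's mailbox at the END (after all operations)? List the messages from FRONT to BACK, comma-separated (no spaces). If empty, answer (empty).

Answer: ok

Derivation:
After 1 (send(from=D, to=C, msg='stop')): A:[] B:[] C:[stop] D:[]
After 2 (send(from=A, to=C, msg='data')): A:[] B:[] C:[stop,data] D:[]
After 3 (send(from=A, to=C, msg='hello')): A:[] B:[] C:[stop,data,hello] D:[]
After 4 (process(D)): A:[] B:[] C:[stop,data,hello] D:[]
After 5 (send(from=C, to=D, msg='ok')): A:[] B:[] C:[stop,data,hello] D:[ok]
After 6 (process(A)): A:[] B:[] C:[stop,data,hello] D:[ok]
After 7 (send(from=D, to=C, msg='tick')): A:[] B:[] C:[stop,data,hello,tick] D:[ok]
After 8 (process(A)): A:[] B:[] C:[stop,data,hello,tick] D:[ok]
After 9 (send(from=C, to=B, msg='req')): A:[] B:[req] C:[stop,data,hello,tick] D:[ok]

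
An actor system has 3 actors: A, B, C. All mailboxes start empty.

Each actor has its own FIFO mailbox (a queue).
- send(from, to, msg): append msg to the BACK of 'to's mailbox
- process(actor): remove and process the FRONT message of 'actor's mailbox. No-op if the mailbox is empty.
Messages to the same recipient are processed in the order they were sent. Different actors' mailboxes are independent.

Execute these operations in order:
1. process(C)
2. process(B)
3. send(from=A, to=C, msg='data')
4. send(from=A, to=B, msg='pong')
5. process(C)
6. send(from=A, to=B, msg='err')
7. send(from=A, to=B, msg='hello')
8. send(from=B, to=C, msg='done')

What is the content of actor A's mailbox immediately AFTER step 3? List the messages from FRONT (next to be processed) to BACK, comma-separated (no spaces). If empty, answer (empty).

After 1 (process(C)): A:[] B:[] C:[]
After 2 (process(B)): A:[] B:[] C:[]
After 3 (send(from=A, to=C, msg='data')): A:[] B:[] C:[data]

(empty)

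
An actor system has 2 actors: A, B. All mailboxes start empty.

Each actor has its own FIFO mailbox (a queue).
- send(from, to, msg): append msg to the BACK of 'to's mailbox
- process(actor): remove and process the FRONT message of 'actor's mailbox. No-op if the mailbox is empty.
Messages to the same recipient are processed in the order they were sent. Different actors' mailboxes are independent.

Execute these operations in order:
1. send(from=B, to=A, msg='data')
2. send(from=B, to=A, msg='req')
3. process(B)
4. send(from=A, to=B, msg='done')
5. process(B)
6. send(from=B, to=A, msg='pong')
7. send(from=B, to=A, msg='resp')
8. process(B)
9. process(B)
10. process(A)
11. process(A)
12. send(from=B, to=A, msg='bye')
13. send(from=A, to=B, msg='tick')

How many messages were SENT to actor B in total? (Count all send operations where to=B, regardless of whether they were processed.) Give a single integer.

After 1 (send(from=B, to=A, msg='data')): A:[data] B:[]
After 2 (send(from=B, to=A, msg='req')): A:[data,req] B:[]
After 3 (process(B)): A:[data,req] B:[]
After 4 (send(from=A, to=B, msg='done')): A:[data,req] B:[done]
After 5 (process(B)): A:[data,req] B:[]
After 6 (send(from=B, to=A, msg='pong')): A:[data,req,pong] B:[]
After 7 (send(from=B, to=A, msg='resp')): A:[data,req,pong,resp] B:[]
After 8 (process(B)): A:[data,req,pong,resp] B:[]
After 9 (process(B)): A:[data,req,pong,resp] B:[]
After 10 (process(A)): A:[req,pong,resp] B:[]
After 11 (process(A)): A:[pong,resp] B:[]
After 12 (send(from=B, to=A, msg='bye')): A:[pong,resp,bye] B:[]
After 13 (send(from=A, to=B, msg='tick')): A:[pong,resp,bye] B:[tick]

Answer: 2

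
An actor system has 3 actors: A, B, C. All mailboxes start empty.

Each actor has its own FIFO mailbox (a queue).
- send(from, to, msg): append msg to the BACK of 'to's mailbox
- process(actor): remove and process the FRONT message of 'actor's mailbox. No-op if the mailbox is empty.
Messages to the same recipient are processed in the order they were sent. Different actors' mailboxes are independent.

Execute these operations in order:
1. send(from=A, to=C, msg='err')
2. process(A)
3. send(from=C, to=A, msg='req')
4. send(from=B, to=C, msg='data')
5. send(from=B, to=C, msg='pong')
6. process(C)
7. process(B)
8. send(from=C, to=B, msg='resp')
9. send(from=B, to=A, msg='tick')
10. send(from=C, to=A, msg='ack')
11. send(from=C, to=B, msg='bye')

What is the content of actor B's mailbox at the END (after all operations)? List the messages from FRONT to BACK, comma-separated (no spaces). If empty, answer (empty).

After 1 (send(from=A, to=C, msg='err')): A:[] B:[] C:[err]
After 2 (process(A)): A:[] B:[] C:[err]
After 3 (send(from=C, to=A, msg='req')): A:[req] B:[] C:[err]
After 4 (send(from=B, to=C, msg='data')): A:[req] B:[] C:[err,data]
After 5 (send(from=B, to=C, msg='pong')): A:[req] B:[] C:[err,data,pong]
After 6 (process(C)): A:[req] B:[] C:[data,pong]
After 7 (process(B)): A:[req] B:[] C:[data,pong]
After 8 (send(from=C, to=B, msg='resp')): A:[req] B:[resp] C:[data,pong]
After 9 (send(from=B, to=A, msg='tick')): A:[req,tick] B:[resp] C:[data,pong]
After 10 (send(from=C, to=A, msg='ack')): A:[req,tick,ack] B:[resp] C:[data,pong]
After 11 (send(from=C, to=B, msg='bye')): A:[req,tick,ack] B:[resp,bye] C:[data,pong]

Answer: resp,bye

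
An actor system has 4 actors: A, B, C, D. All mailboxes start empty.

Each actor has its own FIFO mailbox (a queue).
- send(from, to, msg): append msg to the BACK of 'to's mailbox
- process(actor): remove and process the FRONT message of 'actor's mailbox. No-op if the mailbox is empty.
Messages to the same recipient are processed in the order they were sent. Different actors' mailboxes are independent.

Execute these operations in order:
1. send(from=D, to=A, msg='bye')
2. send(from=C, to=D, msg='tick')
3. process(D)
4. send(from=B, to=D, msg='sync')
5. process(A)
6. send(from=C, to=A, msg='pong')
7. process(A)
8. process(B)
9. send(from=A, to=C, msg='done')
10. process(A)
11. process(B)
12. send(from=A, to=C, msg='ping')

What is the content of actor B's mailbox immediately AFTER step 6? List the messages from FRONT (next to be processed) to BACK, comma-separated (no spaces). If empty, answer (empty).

After 1 (send(from=D, to=A, msg='bye')): A:[bye] B:[] C:[] D:[]
After 2 (send(from=C, to=D, msg='tick')): A:[bye] B:[] C:[] D:[tick]
After 3 (process(D)): A:[bye] B:[] C:[] D:[]
After 4 (send(from=B, to=D, msg='sync')): A:[bye] B:[] C:[] D:[sync]
After 5 (process(A)): A:[] B:[] C:[] D:[sync]
After 6 (send(from=C, to=A, msg='pong')): A:[pong] B:[] C:[] D:[sync]

(empty)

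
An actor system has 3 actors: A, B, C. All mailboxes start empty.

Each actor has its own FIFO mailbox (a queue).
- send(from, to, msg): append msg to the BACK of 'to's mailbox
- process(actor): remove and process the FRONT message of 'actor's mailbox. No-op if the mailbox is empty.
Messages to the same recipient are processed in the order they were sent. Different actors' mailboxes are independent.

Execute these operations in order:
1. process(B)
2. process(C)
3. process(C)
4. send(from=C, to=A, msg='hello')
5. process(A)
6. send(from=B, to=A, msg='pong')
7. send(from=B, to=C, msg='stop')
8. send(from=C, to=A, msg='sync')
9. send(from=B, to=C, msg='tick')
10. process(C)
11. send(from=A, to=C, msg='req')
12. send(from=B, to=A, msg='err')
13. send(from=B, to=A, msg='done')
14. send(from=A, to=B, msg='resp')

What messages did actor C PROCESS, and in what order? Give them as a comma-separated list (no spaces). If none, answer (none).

After 1 (process(B)): A:[] B:[] C:[]
After 2 (process(C)): A:[] B:[] C:[]
After 3 (process(C)): A:[] B:[] C:[]
After 4 (send(from=C, to=A, msg='hello')): A:[hello] B:[] C:[]
After 5 (process(A)): A:[] B:[] C:[]
After 6 (send(from=B, to=A, msg='pong')): A:[pong] B:[] C:[]
After 7 (send(from=B, to=C, msg='stop')): A:[pong] B:[] C:[stop]
After 8 (send(from=C, to=A, msg='sync')): A:[pong,sync] B:[] C:[stop]
After 9 (send(from=B, to=C, msg='tick')): A:[pong,sync] B:[] C:[stop,tick]
After 10 (process(C)): A:[pong,sync] B:[] C:[tick]
After 11 (send(from=A, to=C, msg='req')): A:[pong,sync] B:[] C:[tick,req]
After 12 (send(from=B, to=A, msg='err')): A:[pong,sync,err] B:[] C:[tick,req]
After 13 (send(from=B, to=A, msg='done')): A:[pong,sync,err,done] B:[] C:[tick,req]
After 14 (send(from=A, to=B, msg='resp')): A:[pong,sync,err,done] B:[resp] C:[tick,req]

Answer: stop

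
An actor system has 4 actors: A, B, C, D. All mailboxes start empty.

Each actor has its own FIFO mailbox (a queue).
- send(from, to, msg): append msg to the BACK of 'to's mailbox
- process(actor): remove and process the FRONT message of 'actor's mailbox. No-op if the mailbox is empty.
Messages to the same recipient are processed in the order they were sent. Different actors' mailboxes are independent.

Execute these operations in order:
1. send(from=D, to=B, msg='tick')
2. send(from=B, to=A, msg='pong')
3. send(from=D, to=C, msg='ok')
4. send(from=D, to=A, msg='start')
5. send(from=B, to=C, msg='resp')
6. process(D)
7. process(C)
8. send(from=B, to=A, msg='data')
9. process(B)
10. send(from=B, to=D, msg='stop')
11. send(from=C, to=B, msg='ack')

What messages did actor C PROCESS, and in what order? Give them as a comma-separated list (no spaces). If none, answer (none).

After 1 (send(from=D, to=B, msg='tick')): A:[] B:[tick] C:[] D:[]
After 2 (send(from=B, to=A, msg='pong')): A:[pong] B:[tick] C:[] D:[]
After 3 (send(from=D, to=C, msg='ok')): A:[pong] B:[tick] C:[ok] D:[]
After 4 (send(from=D, to=A, msg='start')): A:[pong,start] B:[tick] C:[ok] D:[]
After 5 (send(from=B, to=C, msg='resp')): A:[pong,start] B:[tick] C:[ok,resp] D:[]
After 6 (process(D)): A:[pong,start] B:[tick] C:[ok,resp] D:[]
After 7 (process(C)): A:[pong,start] B:[tick] C:[resp] D:[]
After 8 (send(from=B, to=A, msg='data')): A:[pong,start,data] B:[tick] C:[resp] D:[]
After 9 (process(B)): A:[pong,start,data] B:[] C:[resp] D:[]
After 10 (send(from=B, to=D, msg='stop')): A:[pong,start,data] B:[] C:[resp] D:[stop]
After 11 (send(from=C, to=B, msg='ack')): A:[pong,start,data] B:[ack] C:[resp] D:[stop]

Answer: ok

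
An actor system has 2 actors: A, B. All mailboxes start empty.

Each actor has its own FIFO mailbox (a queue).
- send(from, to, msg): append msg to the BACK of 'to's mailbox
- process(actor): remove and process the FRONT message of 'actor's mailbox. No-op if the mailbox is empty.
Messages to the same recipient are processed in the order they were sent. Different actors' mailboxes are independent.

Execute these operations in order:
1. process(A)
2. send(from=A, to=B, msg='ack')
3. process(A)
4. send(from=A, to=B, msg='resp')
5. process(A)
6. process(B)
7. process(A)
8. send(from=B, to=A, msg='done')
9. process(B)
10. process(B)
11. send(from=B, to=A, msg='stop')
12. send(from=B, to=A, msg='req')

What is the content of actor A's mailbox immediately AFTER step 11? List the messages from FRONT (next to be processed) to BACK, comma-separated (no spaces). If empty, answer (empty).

After 1 (process(A)): A:[] B:[]
After 2 (send(from=A, to=B, msg='ack')): A:[] B:[ack]
After 3 (process(A)): A:[] B:[ack]
After 4 (send(from=A, to=B, msg='resp')): A:[] B:[ack,resp]
After 5 (process(A)): A:[] B:[ack,resp]
After 6 (process(B)): A:[] B:[resp]
After 7 (process(A)): A:[] B:[resp]
After 8 (send(from=B, to=A, msg='done')): A:[done] B:[resp]
After 9 (process(B)): A:[done] B:[]
After 10 (process(B)): A:[done] B:[]
After 11 (send(from=B, to=A, msg='stop')): A:[done,stop] B:[]

done,stop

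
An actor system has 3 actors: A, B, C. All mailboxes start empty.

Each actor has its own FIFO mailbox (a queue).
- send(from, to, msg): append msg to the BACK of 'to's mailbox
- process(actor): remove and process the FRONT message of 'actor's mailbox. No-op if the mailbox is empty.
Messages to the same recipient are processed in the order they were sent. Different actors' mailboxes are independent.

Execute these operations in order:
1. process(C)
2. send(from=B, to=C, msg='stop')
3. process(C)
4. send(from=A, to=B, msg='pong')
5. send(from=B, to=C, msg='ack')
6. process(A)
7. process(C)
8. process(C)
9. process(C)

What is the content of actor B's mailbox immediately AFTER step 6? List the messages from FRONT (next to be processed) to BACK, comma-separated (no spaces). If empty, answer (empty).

After 1 (process(C)): A:[] B:[] C:[]
After 2 (send(from=B, to=C, msg='stop')): A:[] B:[] C:[stop]
After 3 (process(C)): A:[] B:[] C:[]
After 4 (send(from=A, to=B, msg='pong')): A:[] B:[pong] C:[]
After 5 (send(from=B, to=C, msg='ack')): A:[] B:[pong] C:[ack]
After 6 (process(A)): A:[] B:[pong] C:[ack]

pong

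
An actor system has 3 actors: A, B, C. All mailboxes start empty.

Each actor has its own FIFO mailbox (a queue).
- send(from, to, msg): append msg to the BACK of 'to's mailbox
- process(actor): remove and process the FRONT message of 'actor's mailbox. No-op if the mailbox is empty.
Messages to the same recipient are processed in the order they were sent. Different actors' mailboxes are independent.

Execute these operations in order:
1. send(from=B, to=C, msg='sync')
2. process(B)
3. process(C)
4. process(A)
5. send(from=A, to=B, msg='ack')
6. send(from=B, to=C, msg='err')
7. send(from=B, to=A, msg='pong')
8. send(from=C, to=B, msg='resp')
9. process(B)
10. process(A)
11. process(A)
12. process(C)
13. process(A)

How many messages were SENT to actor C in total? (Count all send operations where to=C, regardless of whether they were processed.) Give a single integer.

Answer: 2

Derivation:
After 1 (send(from=B, to=C, msg='sync')): A:[] B:[] C:[sync]
After 2 (process(B)): A:[] B:[] C:[sync]
After 3 (process(C)): A:[] B:[] C:[]
After 4 (process(A)): A:[] B:[] C:[]
After 5 (send(from=A, to=B, msg='ack')): A:[] B:[ack] C:[]
After 6 (send(from=B, to=C, msg='err')): A:[] B:[ack] C:[err]
After 7 (send(from=B, to=A, msg='pong')): A:[pong] B:[ack] C:[err]
After 8 (send(from=C, to=B, msg='resp')): A:[pong] B:[ack,resp] C:[err]
After 9 (process(B)): A:[pong] B:[resp] C:[err]
After 10 (process(A)): A:[] B:[resp] C:[err]
After 11 (process(A)): A:[] B:[resp] C:[err]
After 12 (process(C)): A:[] B:[resp] C:[]
After 13 (process(A)): A:[] B:[resp] C:[]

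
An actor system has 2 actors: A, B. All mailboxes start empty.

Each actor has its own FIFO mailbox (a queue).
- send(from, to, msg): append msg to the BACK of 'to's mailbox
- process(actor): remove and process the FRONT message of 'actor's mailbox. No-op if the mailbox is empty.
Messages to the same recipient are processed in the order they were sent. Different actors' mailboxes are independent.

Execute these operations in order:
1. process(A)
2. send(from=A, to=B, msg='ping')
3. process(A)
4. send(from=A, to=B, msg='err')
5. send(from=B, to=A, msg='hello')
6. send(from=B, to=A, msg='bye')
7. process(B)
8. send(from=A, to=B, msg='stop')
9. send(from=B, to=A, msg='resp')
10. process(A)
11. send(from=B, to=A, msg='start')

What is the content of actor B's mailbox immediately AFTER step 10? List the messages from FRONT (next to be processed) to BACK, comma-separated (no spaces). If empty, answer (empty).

After 1 (process(A)): A:[] B:[]
After 2 (send(from=A, to=B, msg='ping')): A:[] B:[ping]
After 3 (process(A)): A:[] B:[ping]
After 4 (send(from=A, to=B, msg='err')): A:[] B:[ping,err]
After 5 (send(from=B, to=A, msg='hello')): A:[hello] B:[ping,err]
After 6 (send(from=B, to=A, msg='bye')): A:[hello,bye] B:[ping,err]
After 7 (process(B)): A:[hello,bye] B:[err]
After 8 (send(from=A, to=B, msg='stop')): A:[hello,bye] B:[err,stop]
After 9 (send(from=B, to=A, msg='resp')): A:[hello,bye,resp] B:[err,stop]
After 10 (process(A)): A:[bye,resp] B:[err,stop]

err,stop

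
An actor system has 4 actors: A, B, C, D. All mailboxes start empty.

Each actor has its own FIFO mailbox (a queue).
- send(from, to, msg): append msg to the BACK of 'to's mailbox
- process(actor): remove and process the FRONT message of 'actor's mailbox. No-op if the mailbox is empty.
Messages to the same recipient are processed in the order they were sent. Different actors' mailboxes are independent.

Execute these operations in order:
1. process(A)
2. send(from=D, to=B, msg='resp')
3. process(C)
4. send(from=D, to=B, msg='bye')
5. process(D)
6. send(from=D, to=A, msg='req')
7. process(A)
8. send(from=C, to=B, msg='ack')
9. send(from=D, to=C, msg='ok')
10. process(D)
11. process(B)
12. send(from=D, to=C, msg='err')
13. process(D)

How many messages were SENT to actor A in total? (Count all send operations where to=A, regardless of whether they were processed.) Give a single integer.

Answer: 1

Derivation:
After 1 (process(A)): A:[] B:[] C:[] D:[]
After 2 (send(from=D, to=B, msg='resp')): A:[] B:[resp] C:[] D:[]
After 3 (process(C)): A:[] B:[resp] C:[] D:[]
After 4 (send(from=D, to=B, msg='bye')): A:[] B:[resp,bye] C:[] D:[]
After 5 (process(D)): A:[] B:[resp,bye] C:[] D:[]
After 6 (send(from=D, to=A, msg='req')): A:[req] B:[resp,bye] C:[] D:[]
After 7 (process(A)): A:[] B:[resp,bye] C:[] D:[]
After 8 (send(from=C, to=B, msg='ack')): A:[] B:[resp,bye,ack] C:[] D:[]
After 9 (send(from=D, to=C, msg='ok')): A:[] B:[resp,bye,ack] C:[ok] D:[]
After 10 (process(D)): A:[] B:[resp,bye,ack] C:[ok] D:[]
After 11 (process(B)): A:[] B:[bye,ack] C:[ok] D:[]
After 12 (send(from=D, to=C, msg='err')): A:[] B:[bye,ack] C:[ok,err] D:[]
After 13 (process(D)): A:[] B:[bye,ack] C:[ok,err] D:[]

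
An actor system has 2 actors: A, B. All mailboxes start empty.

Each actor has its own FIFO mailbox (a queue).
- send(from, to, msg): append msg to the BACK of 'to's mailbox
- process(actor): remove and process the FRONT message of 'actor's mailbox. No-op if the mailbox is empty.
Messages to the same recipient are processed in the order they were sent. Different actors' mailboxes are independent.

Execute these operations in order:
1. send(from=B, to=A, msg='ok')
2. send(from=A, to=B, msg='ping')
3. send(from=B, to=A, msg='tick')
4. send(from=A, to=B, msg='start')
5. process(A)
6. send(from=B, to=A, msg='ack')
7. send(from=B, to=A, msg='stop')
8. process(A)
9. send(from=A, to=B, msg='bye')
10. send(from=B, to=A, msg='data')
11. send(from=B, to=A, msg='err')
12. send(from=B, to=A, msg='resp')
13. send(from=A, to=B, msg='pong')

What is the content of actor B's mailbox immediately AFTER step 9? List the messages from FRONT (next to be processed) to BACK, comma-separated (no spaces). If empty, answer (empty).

After 1 (send(from=B, to=A, msg='ok')): A:[ok] B:[]
After 2 (send(from=A, to=B, msg='ping')): A:[ok] B:[ping]
After 3 (send(from=B, to=A, msg='tick')): A:[ok,tick] B:[ping]
After 4 (send(from=A, to=B, msg='start')): A:[ok,tick] B:[ping,start]
After 5 (process(A)): A:[tick] B:[ping,start]
After 6 (send(from=B, to=A, msg='ack')): A:[tick,ack] B:[ping,start]
After 7 (send(from=B, to=A, msg='stop')): A:[tick,ack,stop] B:[ping,start]
After 8 (process(A)): A:[ack,stop] B:[ping,start]
After 9 (send(from=A, to=B, msg='bye')): A:[ack,stop] B:[ping,start,bye]

ping,start,bye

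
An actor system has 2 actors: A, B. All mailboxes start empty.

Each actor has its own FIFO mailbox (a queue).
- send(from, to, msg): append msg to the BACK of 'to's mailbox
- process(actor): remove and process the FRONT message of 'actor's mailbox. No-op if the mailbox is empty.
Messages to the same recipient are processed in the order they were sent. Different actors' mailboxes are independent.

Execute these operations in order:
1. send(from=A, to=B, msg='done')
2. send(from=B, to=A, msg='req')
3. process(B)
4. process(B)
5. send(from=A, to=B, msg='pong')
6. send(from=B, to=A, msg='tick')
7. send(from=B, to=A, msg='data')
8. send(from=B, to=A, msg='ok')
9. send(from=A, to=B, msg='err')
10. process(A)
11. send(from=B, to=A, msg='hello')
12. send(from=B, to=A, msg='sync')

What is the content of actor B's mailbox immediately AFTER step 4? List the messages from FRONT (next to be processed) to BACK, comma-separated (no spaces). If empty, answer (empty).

After 1 (send(from=A, to=B, msg='done')): A:[] B:[done]
After 2 (send(from=B, to=A, msg='req')): A:[req] B:[done]
After 3 (process(B)): A:[req] B:[]
After 4 (process(B)): A:[req] B:[]

(empty)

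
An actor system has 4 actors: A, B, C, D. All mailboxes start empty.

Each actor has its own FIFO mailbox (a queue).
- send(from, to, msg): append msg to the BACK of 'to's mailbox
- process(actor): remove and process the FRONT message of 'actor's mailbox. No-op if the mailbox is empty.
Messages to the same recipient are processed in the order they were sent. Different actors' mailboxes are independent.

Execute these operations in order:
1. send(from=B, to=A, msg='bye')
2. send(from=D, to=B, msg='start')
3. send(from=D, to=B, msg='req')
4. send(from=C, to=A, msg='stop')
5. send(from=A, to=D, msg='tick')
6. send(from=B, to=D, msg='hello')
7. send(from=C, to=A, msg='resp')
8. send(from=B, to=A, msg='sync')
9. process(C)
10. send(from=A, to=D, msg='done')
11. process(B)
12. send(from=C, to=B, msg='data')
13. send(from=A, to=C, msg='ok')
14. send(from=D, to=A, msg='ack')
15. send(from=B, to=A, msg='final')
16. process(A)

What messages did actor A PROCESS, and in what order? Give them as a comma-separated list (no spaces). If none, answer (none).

Answer: bye

Derivation:
After 1 (send(from=B, to=A, msg='bye')): A:[bye] B:[] C:[] D:[]
After 2 (send(from=D, to=B, msg='start')): A:[bye] B:[start] C:[] D:[]
After 3 (send(from=D, to=B, msg='req')): A:[bye] B:[start,req] C:[] D:[]
After 4 (send(from=C, to=A, msg='stop')): A:[bye,stop] B:[start,req] C:[] D:[]
After 5 (send(from=A, to=D, msg='tick')): A:[bye,stop] B:[start,req] C:[] D:[tick]
After 6 (send(from=B, to=D, msg='hello')): A:[bye,stop] B:[start,req] C:[] D:[tick,hello]
After 7 (send(from=C, to=A, msg='resp')): A:[bye,stop,resp] B:[start,req] C:[] D:[tick,hello]
After 8 (send(from=B, to=A, msg='sync')): A:[bye,stop,resp,sync] B:[start,req] C:[] D:[tick,hello]
After 9 (process(C)): A:[bye,stop,resp,sync] B:[start,req] C:[] D:[tick,hello]
After 10 (send(from=A, to=D, msg='done')): A:[bye,stop,resp,sync] B:[start,req] C:[] D:[tick,hello,done]
After 11 (process(B)): A:[bye,stop,resp,sync] B:[req] C:[] D:[tick,hello,done]
After 12 (send(from=C, to=B, msg='data')): A:[bye,stop,resp,sync] B:[req,data] C:[] D:[tick,hello,done]
After 13 (send(from=A, to=C, msg='ok')): A:[bye,stop,resp,sync] B:[req,data] C:[ok] D:[tick,hello,done]
After 14 (send(from=D, to=A, msg='ack')): A:[bye,stop,resp,sync,ack] B:[req,data] C:[ok] D:[tick,hello,done]
After 15 (send(from=B, to=A, msg='final')): A:[bye,stop,resp,sync,ack,final] B:[req,data] C:[ok] D:[tick,hello,done]
After 16 (process(A)): A:[stop,resp,sync,ack,final] B:[req,data] C:[ok] D:[tick,hello,done]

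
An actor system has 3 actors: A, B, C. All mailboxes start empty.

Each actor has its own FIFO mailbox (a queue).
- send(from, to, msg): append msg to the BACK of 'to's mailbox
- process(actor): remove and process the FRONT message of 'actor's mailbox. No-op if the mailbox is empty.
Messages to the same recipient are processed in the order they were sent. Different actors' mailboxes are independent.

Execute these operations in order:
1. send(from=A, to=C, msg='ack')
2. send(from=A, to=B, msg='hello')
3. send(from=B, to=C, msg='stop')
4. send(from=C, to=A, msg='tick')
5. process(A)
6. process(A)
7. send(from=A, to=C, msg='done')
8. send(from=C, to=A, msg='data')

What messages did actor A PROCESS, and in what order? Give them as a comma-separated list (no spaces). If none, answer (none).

Answer: tick

Derivation:
After 1 (send(from=A, to=C, msg='ack')): A:[] B:[] C:[ack]
After 2 (send(from=A, to=B, msg='hello')): A:[] B:[hello] C:[ack]
After 3 (send(from=B, to=C, msg='stop')): A:[] B:[hello] C:[ack,stop]
After 4 (send(from=C, to=A, msg='tick')): A:[tick] B:[hello] C:[ack,stop]
After 5 (process(A)): A:[] B:[hello] C:[ack,stop]
After 6 (process(A)): A:[] B:[hello] C:[ack,stop]
After 7 (send(from=A, to=C, msg='done')): A:[] B:[hello] C:[ack,stop,done]
After 8 (send(from=C, to=A, msg='data')): A:[data] B:[hello] C:[ack,stop,done]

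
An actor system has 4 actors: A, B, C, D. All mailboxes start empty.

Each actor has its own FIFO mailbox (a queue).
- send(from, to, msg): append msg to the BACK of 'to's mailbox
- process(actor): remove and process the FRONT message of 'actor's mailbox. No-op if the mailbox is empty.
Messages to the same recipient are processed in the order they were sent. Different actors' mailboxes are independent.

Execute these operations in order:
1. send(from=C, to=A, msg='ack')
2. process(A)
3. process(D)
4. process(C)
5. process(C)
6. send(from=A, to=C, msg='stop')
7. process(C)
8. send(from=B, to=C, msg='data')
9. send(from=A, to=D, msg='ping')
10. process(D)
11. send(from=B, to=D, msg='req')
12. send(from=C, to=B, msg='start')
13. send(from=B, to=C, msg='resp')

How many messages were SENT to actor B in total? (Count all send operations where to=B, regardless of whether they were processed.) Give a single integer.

After 1 (send(from=C, to=A, msg='ack')): A:[ack] B:[] C:[] D:[]
After 2 (process(A)): A:[] B:[] C:[] D:[]
After 3 (process(D)): A:[] B:[] C:[] D:[]
After 4 (process(C)): A:[] B:[] C:[] D:[]
After 5 (process(C)): A:[] B:[] C:[] D:[]
After 6 (send(from=A, to=C, msg='stop')): A:[] B:[] C:[stop] D:[]
After 7 (process(C)): A:[] B:[] C:[] D:[]
After 8 (send(from=B, to=C, msg='data')): A:[] B:[] C:[data] D:[]
After 9 (send(from=A, to=D, msg='ping')): A:[] B:[] C:[data] D:[ping]
After 10 (process(D)): A:[] B:[] C:[data] D:[]
After 11 (send(from=B, to=D, msg='req')): A:[] B:[] C:[data] D:[req]
After 12 (send(from=C, to=B, msg='start')): A:[] B:[start] C:[data] D:[req]
After 13 (send(from=B, to=C, msg='resp')): A:[] B:[start] C:[data,resp] D:[req]

Answer: 1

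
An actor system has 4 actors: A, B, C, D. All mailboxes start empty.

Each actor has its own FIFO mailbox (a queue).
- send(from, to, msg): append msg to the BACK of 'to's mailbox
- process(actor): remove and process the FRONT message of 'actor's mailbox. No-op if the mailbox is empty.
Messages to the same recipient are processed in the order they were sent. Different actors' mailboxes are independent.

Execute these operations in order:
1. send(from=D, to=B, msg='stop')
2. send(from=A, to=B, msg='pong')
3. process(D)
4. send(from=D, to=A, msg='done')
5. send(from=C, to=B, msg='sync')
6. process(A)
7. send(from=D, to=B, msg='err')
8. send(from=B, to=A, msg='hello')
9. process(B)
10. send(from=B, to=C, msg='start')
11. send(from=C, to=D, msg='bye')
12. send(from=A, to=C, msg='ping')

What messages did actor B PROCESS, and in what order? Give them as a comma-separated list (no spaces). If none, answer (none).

After 1 (send(from=D, to=B, msg='stop')): A:[] B:[stop] C:[] D:[]
After 2 (send(from=A, to=B, msg='pong')): A:[] B:[stop,pong] C:[] D:[]
After 3 (process(D)): A:[] B:[stop,pong] C:[] D:[]
After 4 (send(from=D, to=A, msg='done')): A:[done] B:[stop,pong] C:[] D:[]
After 5 (send(from=C, to=B, msg='sync')): A:[done] B:[stop,pong,sync] C:[] D:[]
After 6 (process(A)): A:[] B:[stop,pong,sync] C:[] D:[]
After 7 (send(from=D, to=B, msg='err')): A:[] B:[stop,pong,sync,err] C:[] D:[]
After 8 (send(from=B, to=A, msg='hello')): A:[hello] B:[stop,pong,sync,err] C:[] D:[]
After 9 (process(B)): A:[hello] B:[pong,sync,err] C:[] D:[]
After 10 (send(from=B, to=C, msg='start')): A:[hello] B:[pong,sync,err] C:[start] D:[]
After 11 (send(from=C, to=D, msg='bye')): A:[hello] B:[pong,sync,err] C:[start] D:[bye]
After 12 (send(from=A, to=C, msg='ping')): A:[hello] B:[pong,sync,err] C:[start,ping] D:[bye]

Answer: stop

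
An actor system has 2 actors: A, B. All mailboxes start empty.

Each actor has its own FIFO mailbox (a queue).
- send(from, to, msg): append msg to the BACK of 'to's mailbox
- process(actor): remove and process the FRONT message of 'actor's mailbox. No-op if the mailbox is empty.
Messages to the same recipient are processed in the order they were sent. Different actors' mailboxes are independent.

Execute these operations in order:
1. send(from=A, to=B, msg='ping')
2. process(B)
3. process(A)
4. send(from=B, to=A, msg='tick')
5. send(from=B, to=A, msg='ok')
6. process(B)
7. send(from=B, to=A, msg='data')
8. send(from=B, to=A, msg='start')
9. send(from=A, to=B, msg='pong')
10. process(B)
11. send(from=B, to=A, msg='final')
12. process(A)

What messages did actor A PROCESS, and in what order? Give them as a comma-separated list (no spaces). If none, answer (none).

Answer: tick

Derivation:
After 1 (send(from=A, to=B, msg='ping')): A:[] B:[ping]
After 2 (process(B)): A:[] B:[]
After 3 (process(A)): A:[] B:[]
After 4 (send(from=B, to=A, msg='tick')): A:[tick] B:[]
After 5 (send(from=B, to=A, msg='ok')): A:[tick,ok] B:[]
After 6 (process(B)): A:[tick,ok] B:[]
After 7 (send(from=B, to=A, msg='data')): A:[tick,ok,data] B:[]
After 8 (send(from=B, to=A, msg='start')): A:[tick,ok,data,start] B:[]
After 9 (send(from=A, to=B, msg='pong')): A:[tick,ok,data,start] B:[pong]
After 10 (process(B)): A:[tick,ok,data,start] B:[]
After 11 (send(from=B, to=A, msg='final')): A:[tick,ok,data,start,final] B:[]
After 12 (process(A)): A:[ok,data,start,final] B:[]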